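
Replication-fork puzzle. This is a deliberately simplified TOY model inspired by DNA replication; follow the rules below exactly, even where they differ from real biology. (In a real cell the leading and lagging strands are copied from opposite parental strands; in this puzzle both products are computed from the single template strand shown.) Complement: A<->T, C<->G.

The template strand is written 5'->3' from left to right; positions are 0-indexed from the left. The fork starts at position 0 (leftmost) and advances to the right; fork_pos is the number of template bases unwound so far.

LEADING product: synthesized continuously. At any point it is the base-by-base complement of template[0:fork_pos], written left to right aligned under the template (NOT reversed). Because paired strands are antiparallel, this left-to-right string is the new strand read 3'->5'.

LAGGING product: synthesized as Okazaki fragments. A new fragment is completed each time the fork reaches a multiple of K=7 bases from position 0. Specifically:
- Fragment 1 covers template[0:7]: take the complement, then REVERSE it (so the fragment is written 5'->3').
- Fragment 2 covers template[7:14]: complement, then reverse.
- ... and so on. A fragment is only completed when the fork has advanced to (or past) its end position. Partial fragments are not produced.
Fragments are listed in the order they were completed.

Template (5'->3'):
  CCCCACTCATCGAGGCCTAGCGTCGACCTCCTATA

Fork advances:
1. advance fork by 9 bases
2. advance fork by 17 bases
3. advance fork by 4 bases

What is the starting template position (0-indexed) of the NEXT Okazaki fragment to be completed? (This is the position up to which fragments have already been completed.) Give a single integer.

Step 1: advance 9 -> fork_pos = 0 + 9 = 9. Reached multiple(s) of 7: 7 -> fragment 1 completed (1 total).
Step 2: advance 17 -> fork_pos = 9 + 17 = 26. Reached multiple(s) of 7: 14, 21 -> fragments 2-3 completed (3 total).
Step 3: advance 4 -> fork_pos = 26 + 4 = 30. Reached multiple(s) of 7: 28 -> fragment 4 completed (4 total).
4 fragment(s) completed, covering template[0:28] (4 x 7 = 28). The next fragment, fragment 5, covers template[28:35], so it starts at position 28.

Answer: 28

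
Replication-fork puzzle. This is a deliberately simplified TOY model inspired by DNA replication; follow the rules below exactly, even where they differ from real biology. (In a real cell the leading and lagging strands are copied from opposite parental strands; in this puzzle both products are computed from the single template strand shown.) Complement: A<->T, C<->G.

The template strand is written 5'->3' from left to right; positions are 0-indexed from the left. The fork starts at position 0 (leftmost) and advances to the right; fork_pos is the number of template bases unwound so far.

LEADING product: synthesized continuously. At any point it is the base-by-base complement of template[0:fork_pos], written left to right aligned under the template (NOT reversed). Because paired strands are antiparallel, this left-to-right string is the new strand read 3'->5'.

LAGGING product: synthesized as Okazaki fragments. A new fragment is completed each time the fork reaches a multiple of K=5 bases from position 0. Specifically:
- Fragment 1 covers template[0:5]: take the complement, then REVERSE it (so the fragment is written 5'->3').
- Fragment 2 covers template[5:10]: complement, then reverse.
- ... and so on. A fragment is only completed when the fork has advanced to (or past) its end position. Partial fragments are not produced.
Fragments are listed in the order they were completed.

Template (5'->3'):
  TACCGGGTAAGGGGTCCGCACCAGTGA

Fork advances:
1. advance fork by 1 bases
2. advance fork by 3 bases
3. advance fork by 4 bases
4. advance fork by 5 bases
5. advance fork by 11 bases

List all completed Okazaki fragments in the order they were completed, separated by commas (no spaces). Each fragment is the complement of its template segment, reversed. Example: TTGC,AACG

Step 1: advance 1 -> fork_pos = 0 + 1 = 1. Next multiple of 5 is 5 (not reached); still 0 fragment(s).
Step 2: advance 3 -> fork_pos = 1 + 3 = 4. Next multiple of 5 is 5 (not reached); still 0 fragment(s).
Step 3: advance 4 -> fork_pos = 4 + 4 = 8. Reached multiple(s) of 5: 5 -> fragment 1 completed (1 total).
Step 4: advance 5 -> fork_pos = 8 + 5 = 13. Reached multiple(s) of 5: 10 -> fragment 2 completed (2 total).
Step 5: advance 11 -> fork_pos = 13 + 11 = 24. Reached multiple(s) of 5: 15, 20 -> fragments 3-4 completed (4 total).
Final fork_pos = 24, so 4 fragment(s) are complete. Build each: template segment -> complement -> reverse.
Fragment 1: template[0:5] = TACCG -> complement ATGGC -> reversed CGGTA
Fragment 2: template[5:10] = GGTAA -> complement CCATT -> reversed TTACC
Fragment 3: template[10:15] = GGGGT -> complement CCCCA -> reversed ACCCC
Fragment 4: template[15:20] = CCGCA -> complement GGCGT -> reversed TGCGG

Answer: CGGTA,TTACC,ACCCC,TGCGG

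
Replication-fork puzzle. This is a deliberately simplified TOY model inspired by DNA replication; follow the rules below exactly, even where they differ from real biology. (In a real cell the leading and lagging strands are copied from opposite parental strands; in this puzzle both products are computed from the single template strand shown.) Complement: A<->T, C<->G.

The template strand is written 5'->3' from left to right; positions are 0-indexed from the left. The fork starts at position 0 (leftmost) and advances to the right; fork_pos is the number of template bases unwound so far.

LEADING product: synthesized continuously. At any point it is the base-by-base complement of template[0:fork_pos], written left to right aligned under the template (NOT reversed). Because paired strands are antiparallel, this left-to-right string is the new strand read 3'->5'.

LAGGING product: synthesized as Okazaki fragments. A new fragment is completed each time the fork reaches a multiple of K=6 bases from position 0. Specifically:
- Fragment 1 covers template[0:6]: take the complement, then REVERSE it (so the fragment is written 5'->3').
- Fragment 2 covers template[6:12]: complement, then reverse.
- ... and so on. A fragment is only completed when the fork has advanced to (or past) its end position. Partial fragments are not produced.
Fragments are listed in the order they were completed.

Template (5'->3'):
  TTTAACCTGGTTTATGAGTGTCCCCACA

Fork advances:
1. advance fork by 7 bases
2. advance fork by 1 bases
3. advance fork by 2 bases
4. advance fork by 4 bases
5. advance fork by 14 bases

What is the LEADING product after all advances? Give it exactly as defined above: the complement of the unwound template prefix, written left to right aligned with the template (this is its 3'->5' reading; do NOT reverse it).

Step 1: advance 7 -> fork_pos = 0 + 7 = 7.
Step 2: advance 1 -> fork_pos = 7 + 1 = 8.
Step 3: advance 2 -> fork_pos = 8 + 2 = 10.
Step 4: advance 4 -> fork_pos = 10 + 4 = 14.
Step 5: advance 14 -> fork_pos = 14 + 14 = 28.
Unwound prefix: template[0:28] = TTTAACCTGGTTTATGAGTGTCCCCACA
Complement it base by base (A<->T, C<->G), keeping left-to-right order:
  [0:5] TTTAA -> AAATT
  [5:10] CCTGG -> GGACC
  [10:15] TTTAT -> AAATA
  [15:20] GAGTG -> CTCAC
  [20:25] TCCCC -> AGGGG
  [25:28] ACA -> TGT
Concatenate: AAATTGGACCAAATACTCACAGGGGTGT (length 28; written aligned with the template, i.e. 3'->5').

Answer: AAATTGGACCAAATACTCACAGGGGTGT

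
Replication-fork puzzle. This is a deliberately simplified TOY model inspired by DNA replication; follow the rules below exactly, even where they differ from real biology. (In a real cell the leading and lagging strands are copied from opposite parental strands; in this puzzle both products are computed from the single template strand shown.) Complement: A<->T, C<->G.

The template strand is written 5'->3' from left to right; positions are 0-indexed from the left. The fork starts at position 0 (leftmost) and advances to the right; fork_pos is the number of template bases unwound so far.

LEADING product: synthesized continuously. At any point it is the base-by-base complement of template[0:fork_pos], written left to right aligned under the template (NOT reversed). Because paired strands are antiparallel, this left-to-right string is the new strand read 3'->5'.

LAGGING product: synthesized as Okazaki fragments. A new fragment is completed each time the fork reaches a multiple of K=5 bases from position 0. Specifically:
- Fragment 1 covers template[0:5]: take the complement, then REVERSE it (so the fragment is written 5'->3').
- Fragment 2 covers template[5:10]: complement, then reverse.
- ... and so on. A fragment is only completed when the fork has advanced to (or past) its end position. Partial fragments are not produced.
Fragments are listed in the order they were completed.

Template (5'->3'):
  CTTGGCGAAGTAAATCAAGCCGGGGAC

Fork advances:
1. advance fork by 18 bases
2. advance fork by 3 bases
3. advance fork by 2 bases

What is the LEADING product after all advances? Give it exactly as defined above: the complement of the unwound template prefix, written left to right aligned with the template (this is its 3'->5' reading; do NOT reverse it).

Answer: GAACCGCTTCATTTAGTTCGGCC

Derivation:
Step 1: advance 18 -> fork_pos = 0 + 18 = 18.
Step 2: advance 3 -> fork_pos = 18 + 3 = 21.
Step 3: advance 2 -> fork_pos = 21 + 2 = 23.
Unwound prefix: template[0:23] = CTTGGCGAAGTAAATCAAGCCGG
Complement it base by base (A<->T, C<->G), keeping left-to-right order:
  [0:5] CTTGG -> GAACC
  [5:10] CGAAG -> GCTTC
  [10:15] TAAAT -> ATTTA
  [15:20] CAAGC -> GTTCG
  [20:23] CGG -> GCC
Concatenate: GAACCGCTTCATTTAGTTCGGCC (length 23; written aligned with the template, i.e. 3'->5').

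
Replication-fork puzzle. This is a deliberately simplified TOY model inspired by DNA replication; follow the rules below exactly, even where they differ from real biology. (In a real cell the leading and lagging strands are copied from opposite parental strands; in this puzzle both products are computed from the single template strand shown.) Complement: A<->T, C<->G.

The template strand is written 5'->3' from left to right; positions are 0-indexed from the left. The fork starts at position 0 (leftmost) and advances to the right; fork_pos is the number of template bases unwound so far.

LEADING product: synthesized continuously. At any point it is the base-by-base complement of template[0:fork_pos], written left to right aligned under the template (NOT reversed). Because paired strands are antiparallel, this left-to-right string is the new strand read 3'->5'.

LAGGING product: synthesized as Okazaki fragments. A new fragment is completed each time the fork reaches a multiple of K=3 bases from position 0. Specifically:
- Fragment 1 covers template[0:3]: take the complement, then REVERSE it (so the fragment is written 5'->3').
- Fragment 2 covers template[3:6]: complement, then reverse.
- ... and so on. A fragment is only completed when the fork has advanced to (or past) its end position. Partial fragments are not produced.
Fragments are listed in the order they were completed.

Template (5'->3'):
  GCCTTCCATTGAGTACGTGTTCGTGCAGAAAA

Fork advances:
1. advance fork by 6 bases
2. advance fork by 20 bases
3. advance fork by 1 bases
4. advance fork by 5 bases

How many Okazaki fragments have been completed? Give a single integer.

Answer: 10

Derivation:
Step 1: advance 6 -> fork_pos = 0 + 6 = 6. Reached multiple(s) of 3: 3, 6 -> fragments 1-2 completed (2 total).
Step 2: advance 20 -> fork_pos = 6 + 20 = 26. Reached multiple(s) of 3: 9, 12, 15, 18, 21, 24 -> fragments 3-8 completed (8 total).
Step 3: advance 1 -> fork_pos = 26 + 1 = 27. Reached multiple(s) of 3: 27 -> fragment 9 completed (9 total).
Step 4: advance 5 -> fork_pos = 27 + 5 = 32. Reached multiple(s) of 3: 30 -> fragment 10 completed (10 total).
Check: final fork_pos = 32; the multiples of 3 that are <= 32 are 3..30 -> 32 // 3 = 10 completed fragment(s).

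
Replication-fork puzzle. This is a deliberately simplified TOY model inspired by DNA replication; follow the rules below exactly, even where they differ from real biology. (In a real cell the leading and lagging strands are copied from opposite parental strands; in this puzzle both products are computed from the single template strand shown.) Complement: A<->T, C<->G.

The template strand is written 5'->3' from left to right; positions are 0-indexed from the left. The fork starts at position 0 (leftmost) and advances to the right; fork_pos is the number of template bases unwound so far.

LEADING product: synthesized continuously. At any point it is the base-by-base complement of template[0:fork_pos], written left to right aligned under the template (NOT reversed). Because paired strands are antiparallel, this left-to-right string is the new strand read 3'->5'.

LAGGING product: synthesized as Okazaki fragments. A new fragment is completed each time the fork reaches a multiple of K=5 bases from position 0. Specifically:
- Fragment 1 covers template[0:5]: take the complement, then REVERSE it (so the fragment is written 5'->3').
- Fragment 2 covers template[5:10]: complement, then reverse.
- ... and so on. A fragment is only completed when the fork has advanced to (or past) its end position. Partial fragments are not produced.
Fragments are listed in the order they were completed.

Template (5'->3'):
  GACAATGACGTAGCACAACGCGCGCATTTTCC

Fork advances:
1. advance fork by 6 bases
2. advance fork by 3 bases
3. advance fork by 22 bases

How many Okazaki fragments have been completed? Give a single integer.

Answer: 6

Derivation:
Step 1: advance 6 -> fork_pos = 0 + 6 = 6. Reached multiple(s) of 5: 5 -> fragment 1 completed (1 total).
Step 2: advance 3 -> fork_pos = 6 + 3 = 9. Next multiple of 5 is 10 (not reached); still 1 fragment(s).
Step 3: advance 22 -> fork_pos = 9 + 22 = 31. Reached multiple(s) of 5: 10, 15, 20, 25, 30 -> fragments 2-6 completed (6 total).
Check: final fork_pos = 31; the multiples of 5 that are <= 31 are 5..30 -> 31 // 5 = 6 completed fragment(s).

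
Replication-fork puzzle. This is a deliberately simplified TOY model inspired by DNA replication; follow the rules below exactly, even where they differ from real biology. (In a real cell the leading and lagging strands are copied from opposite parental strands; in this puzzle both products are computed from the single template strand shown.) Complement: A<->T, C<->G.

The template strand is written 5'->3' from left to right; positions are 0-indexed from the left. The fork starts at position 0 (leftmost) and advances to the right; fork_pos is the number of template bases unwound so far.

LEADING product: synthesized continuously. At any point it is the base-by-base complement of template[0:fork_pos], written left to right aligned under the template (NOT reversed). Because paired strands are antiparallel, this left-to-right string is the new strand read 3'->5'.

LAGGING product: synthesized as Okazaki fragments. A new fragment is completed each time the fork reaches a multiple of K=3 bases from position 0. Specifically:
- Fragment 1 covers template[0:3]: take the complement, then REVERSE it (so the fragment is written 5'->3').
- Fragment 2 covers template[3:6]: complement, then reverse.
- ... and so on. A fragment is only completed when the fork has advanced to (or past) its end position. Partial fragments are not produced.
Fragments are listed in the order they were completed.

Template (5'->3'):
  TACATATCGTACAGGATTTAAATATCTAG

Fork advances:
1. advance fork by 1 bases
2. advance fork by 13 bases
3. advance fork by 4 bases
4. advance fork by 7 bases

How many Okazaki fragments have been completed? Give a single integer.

Step 1: advance 1 -> fork_pos = 0 + 1 = 1. Next multiple of 3 is 3 (not reached); still 0 fragment(s).
Step 2: advance 13 -> fork_pos = 1 + 13 = 14. Reached multiple(s) of 3: 3, 6, 9, 12 -> fragments 1-4 completed (4 total).
Step 3: advance 4 -> fork_pos = 14 + 4 = 18. Reached multiple(s) of 3: 15, 18 -> fragments 5-6 completed (6 total).
Step 4: advance 7 -> fork_pos = 18 + 7 = 25. Reached multiple(s) of 3: 21, 24 -> fragments 7-8 completed (8 total).
Check: final fork_pos = 25; the multiples of 3 that are <= 25 are 3..24 -> 25 // 3 = 8 completed fragment(s).

Answer: 8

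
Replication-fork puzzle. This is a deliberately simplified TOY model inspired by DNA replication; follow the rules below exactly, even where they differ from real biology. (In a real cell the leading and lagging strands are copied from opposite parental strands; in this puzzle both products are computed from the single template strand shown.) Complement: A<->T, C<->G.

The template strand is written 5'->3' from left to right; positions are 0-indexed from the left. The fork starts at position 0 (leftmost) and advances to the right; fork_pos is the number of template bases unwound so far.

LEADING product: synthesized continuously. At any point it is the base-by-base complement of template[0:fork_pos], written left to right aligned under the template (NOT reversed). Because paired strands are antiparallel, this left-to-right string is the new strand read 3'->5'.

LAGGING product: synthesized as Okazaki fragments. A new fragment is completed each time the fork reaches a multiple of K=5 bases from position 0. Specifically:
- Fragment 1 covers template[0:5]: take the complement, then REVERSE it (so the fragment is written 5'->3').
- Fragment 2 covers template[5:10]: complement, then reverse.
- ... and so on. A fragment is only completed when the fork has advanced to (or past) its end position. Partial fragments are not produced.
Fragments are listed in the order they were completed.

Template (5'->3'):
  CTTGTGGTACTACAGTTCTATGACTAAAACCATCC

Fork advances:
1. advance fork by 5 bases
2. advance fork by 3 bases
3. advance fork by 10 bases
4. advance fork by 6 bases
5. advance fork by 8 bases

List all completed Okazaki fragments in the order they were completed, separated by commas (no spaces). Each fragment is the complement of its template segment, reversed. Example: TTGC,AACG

Step 1: advance 5 -> fork_pos = 0 + 5 = 5. Reached multiple(s) of 5: 5 -> fragment 1 completed (1 total).
Step 2: advance 3 -> fork_pos = 5 + 3 = 8. Next multiple of 5 is 10 (not reached); still 1 fragment(s).
Step 3: advance 10 -> fork_pos = 8 + 10 = 18. Reached multiple(s) of 5: 10, 15 -> fragments 2-3 completed (3 total).
Step 4: advance 6 -> fork_pos = 18 + 6 = 24. Reached multiple(s) of 5: 20 -> fragment 4 completed (4 total).
Step 5: advance 8 -> fork_pos = 24 + 8 = 32. Reached multiple(s) of 5: 25, 30 -> fragments 5-6 completed (6 total).
Final fork_pos = 32, so 6 fragment(s) are complete. Build each: template segment -> complement -> reverse.
Fragment 1: template[0:5] = CTTGT -> complement GAACA -> reversed ACAAG
Fragment 2: template[5:10] = GGTAC -> complement CCATG -> reversed GTACC
Fragment 3: template[10:15] = TACAG -> complement ATGTC -> reversed CTGTA
Fragment 4: template[15:20] = TTCTA -> complement AAGAT -> reversed TAGAA
Fragment 5: template[20:25] = TGACT -> complement ACTGA -> reversed AGTCA
Fragment 6: template[25:30] = AAAAC -> complement TTTTG -> reversed GTTTT

Answer: ACAAG,GTACC,CTGTA,TAGAA,AGTCA,GTTTT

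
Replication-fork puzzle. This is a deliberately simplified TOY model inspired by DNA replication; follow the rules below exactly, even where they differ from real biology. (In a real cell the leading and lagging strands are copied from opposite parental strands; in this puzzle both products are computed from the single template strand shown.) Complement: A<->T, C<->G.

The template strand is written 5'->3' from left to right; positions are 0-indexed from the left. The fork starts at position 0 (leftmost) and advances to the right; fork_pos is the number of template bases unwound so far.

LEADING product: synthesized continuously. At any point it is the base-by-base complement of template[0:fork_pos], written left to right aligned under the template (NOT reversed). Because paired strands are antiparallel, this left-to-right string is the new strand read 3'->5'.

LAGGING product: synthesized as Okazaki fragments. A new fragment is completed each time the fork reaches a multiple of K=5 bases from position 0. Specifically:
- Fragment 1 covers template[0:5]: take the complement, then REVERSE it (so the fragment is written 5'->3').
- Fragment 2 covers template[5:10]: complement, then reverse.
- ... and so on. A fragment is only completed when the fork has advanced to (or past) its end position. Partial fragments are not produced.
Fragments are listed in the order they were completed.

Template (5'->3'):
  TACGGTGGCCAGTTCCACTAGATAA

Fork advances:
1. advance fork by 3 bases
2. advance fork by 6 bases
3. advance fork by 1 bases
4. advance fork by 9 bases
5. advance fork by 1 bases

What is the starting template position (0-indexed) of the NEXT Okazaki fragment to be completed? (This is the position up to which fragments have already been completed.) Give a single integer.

Step 1: advance 3 -> fork_pos = 0 + 3 = 3. Next multiple of 5 is 5 (not reached); still 0 fragment(s).
Step 2: advance 6 -> fork_pos = 3 + 6 = 9. Reached multiple(s) of 5: 5 -> fragment 1 completed (1 total).
Step 3: advance 1 -> fork_pos = 9 + 1 = 10. Reached multiple(s) of 5: 10 -> fragment 2 completed (2 total).
Step 4: advance 9 -> fork_pos = 10 + 9 = 19. Reached multiple(s) of 5: 15 -> fragment 3 completed (3 total).
Step 5: advance 1 -> fork_pos = 19 + 1 = 20. Reached multiple(s) of 5: 20 -> fragment 4 completed (4 total).
4 fragment(s) completed, covering template[0:20] (4 x 5 = 20). The next fragment, fragment 5, covers template[20:25], so it starts at position 20.

Answer: 20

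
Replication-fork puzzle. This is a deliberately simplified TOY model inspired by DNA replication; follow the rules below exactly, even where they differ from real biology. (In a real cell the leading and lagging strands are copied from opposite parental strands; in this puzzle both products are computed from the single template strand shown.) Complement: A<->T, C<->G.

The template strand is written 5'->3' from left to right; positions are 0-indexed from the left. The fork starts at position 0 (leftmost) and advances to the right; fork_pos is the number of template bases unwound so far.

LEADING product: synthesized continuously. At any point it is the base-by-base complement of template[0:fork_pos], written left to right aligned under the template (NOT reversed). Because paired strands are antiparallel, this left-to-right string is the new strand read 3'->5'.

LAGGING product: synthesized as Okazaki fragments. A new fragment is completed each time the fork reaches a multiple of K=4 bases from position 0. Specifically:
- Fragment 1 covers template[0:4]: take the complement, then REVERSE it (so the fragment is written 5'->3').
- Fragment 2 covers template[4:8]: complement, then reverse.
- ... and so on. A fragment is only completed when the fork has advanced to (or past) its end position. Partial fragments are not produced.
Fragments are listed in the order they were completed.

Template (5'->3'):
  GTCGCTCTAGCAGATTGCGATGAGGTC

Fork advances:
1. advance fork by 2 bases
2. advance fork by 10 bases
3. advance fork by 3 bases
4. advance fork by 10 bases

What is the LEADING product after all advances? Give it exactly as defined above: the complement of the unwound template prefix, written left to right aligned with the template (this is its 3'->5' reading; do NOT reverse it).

Answer: CAGCGAGATCGTCTAACGCTACTCC

Derivation:
Step 1: advance 2 -> fork_pos = 0 + 2 = 2.
Step 2: advance 10 -> fork_pos = 2 + 10 = 12.
Step 3: advance 3 -> fork_pos = 12 + 3 = 15.
Step 4: advance 10 -> fork_pos = 15 + 10 = 25.
Unwound prefix: template[0:25] = GTCGCTCTAGCAGATTGCGATGAGG
Complement it base by base (A<->T, C<->G), keeping left-to-right order:
  [0:5] GTCGC -> CAGCG
  [5:10] TCTAG -> AGATC
  [10:15] CAGAT -> GTCTA
  [15:20] TGCGA -> ACGCT
  [20:25] TGAGG -> ACTCC
Concatenate: CAGCGAGATCGTCTAACGCTACTCC (length 25; written aligned with the template, i.e. 3'->5').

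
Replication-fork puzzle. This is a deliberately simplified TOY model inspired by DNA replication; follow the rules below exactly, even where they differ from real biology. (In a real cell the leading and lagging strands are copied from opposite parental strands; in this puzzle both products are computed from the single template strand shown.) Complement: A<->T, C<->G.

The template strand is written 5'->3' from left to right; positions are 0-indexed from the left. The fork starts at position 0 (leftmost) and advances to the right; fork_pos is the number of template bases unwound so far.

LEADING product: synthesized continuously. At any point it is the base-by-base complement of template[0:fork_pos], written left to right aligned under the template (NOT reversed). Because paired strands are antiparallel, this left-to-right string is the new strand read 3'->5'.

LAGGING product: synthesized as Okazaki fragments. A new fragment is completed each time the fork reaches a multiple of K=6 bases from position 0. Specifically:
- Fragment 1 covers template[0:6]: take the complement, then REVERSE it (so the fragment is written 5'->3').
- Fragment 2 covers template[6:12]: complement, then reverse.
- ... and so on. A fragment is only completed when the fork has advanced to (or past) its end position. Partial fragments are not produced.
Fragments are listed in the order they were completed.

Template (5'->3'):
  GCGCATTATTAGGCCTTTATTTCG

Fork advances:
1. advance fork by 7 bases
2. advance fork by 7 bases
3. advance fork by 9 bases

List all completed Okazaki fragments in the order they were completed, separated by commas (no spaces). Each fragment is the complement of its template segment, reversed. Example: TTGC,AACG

Step 1: advance 7 -> fork_pos = 0 + 7 = 7. Reached multiple(s) of 6: 6 -> fragment 1 completed (1 total).
Step 2: advance 7 -> fork_pos = 7 + 7 = 14. Reached multiple(s) of 6: 12 -> fragment 2 completed (2 total).
Step 3: advance 9 -> fork_pos = 14 + 9 = 23. Reached multiple(s) of 6: 18 -> fragment 3 completed (3 total).
Final fork_pos = 23, so 3 fragment(s) are complete. Build each: template segment -> complement -> reverse.
Fragment 1: template[0:6] = GCGCAT -> complement CGCGTA -> reversed ATGCGC
Fragment 2: template[6:12] = TATTAG -> complement ATAATC -> reversed CTAATA
Fragment 3: template[12:18] = GCCTTT -> complement CGGAAA -> reversed AAAGGC

Answer: ATGCGC,CTAATA,AAAGGC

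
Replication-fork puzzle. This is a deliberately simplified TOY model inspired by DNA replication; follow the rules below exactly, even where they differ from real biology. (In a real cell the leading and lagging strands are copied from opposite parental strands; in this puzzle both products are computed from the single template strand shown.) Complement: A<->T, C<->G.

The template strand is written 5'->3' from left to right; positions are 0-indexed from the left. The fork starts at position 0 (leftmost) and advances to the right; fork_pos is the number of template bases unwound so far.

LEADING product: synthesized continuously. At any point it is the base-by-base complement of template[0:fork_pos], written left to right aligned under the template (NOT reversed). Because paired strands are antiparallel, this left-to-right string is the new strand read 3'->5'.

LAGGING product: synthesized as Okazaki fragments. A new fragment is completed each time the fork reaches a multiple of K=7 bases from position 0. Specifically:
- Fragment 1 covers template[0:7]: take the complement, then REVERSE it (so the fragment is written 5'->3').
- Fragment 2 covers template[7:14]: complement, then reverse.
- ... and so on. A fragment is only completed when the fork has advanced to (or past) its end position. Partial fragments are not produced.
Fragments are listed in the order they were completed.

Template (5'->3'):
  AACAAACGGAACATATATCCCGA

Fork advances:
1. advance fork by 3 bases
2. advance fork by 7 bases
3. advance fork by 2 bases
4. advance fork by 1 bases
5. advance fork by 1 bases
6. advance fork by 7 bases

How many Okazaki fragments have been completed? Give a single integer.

Answer: 3

Derivation:
Step 1: advance 3 -> fork_pos = 0 + 3 = 3. Next multiple of 7 is 7 (not reached); still 0 fragment(s).
Step 2: advance 7 -> fork_pos = 3 + 7 = 10. Reached multiple(s) of 7: 7 -> fragment 1 completed (1 total).
Step 3: advance 2 -> fork_pos = 10 + 2 = 12. Next multiple of 7 is 14 (not reached); still 1 fragment(s).
Step 4: advance 1 -> fork_pos = 12 + 1 = 13. Next multiple of 7 is 14 (not reached); still 1 fragment(s).
Step 5: advance 1 -> fork_pos = 13 + 1 = 14. Reached multiple(s) of 7: 14 -> fragment 2 completed (2 total).
Step 6: advance 7 -> fork_pos = 14 + 7 = 21. Reached multiple(s) of 7: 21 -> fragment 3 completed (3 total).
Check: final fork_pos = 21; the multiples of 7 that are <= 21 are 7..21 -> 21 // 7 = 3 completed fragment(s).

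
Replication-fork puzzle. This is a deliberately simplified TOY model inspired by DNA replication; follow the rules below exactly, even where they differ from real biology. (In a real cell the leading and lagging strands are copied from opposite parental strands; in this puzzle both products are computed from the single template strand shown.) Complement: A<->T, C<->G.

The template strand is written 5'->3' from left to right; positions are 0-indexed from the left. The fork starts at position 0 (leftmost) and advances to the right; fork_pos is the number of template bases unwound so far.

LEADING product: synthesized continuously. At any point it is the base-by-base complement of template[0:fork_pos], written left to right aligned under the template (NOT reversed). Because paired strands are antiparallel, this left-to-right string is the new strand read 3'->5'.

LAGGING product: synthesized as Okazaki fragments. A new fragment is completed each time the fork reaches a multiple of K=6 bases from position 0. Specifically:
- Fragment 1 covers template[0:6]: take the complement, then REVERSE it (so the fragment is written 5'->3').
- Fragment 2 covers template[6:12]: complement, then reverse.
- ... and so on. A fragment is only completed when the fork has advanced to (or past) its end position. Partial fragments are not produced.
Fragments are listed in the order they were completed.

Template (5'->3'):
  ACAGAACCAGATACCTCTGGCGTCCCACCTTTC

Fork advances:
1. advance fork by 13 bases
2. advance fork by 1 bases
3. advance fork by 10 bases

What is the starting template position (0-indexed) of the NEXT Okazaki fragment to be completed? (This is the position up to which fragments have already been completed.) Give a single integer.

Step 1: advance 13 -> fork_pos = 0 + 13 = 13. Reached multiple(s) of 6: 6, 12 -> fragments 1-2 completed (2 total).
Step 2: advance 1 -> fork_pos = 13 + 1 = 14. Next multiple of 6 is 18 (not reached); still 2 fragment(s).
Step 3: advance 10 -> fork_pos = 14 + 10 = 24. Reached multiple(s) of 6: 18, 24 -> fragments 3-4 completed (4 total).
4 fragment(s) completed, covering template[0:24] (4 x 6 = 24). The next fragment, fragment 5, covers template[24:30], so it starts at position 24.

Answer: 24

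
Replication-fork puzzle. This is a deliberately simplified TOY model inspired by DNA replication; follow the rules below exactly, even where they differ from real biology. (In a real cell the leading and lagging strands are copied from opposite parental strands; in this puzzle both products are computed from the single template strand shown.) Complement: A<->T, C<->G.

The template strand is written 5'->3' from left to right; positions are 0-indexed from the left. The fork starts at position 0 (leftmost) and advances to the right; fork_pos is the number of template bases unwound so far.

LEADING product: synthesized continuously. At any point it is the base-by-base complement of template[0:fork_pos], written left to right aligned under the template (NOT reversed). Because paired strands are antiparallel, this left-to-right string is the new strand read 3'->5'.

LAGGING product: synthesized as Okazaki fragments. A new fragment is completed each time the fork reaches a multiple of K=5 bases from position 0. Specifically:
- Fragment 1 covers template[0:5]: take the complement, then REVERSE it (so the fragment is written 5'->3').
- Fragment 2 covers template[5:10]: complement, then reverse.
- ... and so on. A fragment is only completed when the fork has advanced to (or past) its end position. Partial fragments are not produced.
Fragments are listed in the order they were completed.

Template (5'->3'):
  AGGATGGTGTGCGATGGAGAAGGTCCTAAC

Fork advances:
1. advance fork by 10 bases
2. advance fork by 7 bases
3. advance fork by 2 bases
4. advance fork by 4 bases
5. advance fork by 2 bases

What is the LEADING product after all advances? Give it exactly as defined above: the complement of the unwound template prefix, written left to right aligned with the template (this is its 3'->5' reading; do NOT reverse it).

Step 1: advance 10 -> fork_pos = 0 + 10 = 10.
Step 2: advance 7 -> fork_pos = 10 + 7 = 17.
Step 3: advance 2 -> fork_pos = 17 + 2 = 19.
Step 4: advance 4 -> fork_pos = 19 + 4 = 23.
Step 5: advance 2 -> fork_pos = 23 + 2 = 25.
Unwound prefix: template[0:25] = AGGATGGTGTGCGATGGAGAAGGTC
Complement it base by base (A<->T, C<->G), keeping left-to-right order:
  [0:5] AGGAT -> TCCTA
  [5:10] GGTGT -> CCACA
  [10:15] GCGAT -> CGCTA
  [15:20] GGAGA -> CCTCT
  [20:25] AGGTC -> TCCAG
Concatenate: TCCTACCACACGCTACCTCTTCCAG (length 25; written aligned with the template, i.e. 3'->5').

Answer: TCCTACCACACGCTACCTCTTCCAG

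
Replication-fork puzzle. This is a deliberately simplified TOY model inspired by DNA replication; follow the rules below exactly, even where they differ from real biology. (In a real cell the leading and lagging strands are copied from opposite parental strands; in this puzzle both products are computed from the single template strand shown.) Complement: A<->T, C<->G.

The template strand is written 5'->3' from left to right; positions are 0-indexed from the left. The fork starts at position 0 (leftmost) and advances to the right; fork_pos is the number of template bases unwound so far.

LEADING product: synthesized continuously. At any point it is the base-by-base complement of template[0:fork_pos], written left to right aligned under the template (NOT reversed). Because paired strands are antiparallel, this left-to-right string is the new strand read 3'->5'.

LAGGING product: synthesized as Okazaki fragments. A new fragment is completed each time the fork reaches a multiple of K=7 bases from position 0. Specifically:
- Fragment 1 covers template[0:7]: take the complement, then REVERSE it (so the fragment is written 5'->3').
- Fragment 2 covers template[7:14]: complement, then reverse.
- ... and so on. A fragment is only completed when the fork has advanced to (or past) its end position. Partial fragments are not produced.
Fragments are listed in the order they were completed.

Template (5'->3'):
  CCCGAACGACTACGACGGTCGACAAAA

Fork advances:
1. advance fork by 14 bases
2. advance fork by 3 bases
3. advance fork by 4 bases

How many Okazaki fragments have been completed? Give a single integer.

Step 1: advance 14 -> fork_pos = 0 + 14 = 14. Reached multiple(s) of 7: 7, 14 -> fragments 1-2 completed (2 total).
Step 2: advance 3 -> fork_pos = 14 + 3 = 17. Next multiple of 7 is 21 (not reached); still 2 fragment(s).
Step 3: advance 4 -> fork_pos = 17 + 4 = 21. Reached multiple(s) of 7: 21 -> fragment 3 completed (3 total).
Check: final fork_pos = 21; the multiples of 7 that are <= 21 are 7..21 -> 21 // 7 = 3 completed fragment(s).

Answer: 3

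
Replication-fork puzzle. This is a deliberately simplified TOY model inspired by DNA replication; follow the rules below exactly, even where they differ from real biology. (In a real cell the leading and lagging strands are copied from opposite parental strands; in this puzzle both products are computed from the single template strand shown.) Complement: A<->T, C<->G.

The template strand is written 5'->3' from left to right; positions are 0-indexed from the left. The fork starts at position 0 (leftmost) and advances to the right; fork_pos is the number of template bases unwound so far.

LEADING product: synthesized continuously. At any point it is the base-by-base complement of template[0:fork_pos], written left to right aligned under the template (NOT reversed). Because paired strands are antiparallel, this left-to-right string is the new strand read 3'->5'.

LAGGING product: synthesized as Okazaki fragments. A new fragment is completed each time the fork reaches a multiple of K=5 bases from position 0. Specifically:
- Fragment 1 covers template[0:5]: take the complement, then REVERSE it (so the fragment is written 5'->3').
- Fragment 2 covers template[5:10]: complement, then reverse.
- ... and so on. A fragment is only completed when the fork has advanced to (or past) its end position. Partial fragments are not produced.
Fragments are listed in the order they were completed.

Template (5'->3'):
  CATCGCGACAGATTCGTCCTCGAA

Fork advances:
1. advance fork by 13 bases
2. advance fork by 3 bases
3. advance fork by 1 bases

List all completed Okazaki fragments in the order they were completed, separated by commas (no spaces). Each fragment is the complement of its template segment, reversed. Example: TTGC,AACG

Answer: CGATG,TGTCG,GAATC

Derivation:
Step 1: advance 13 -> fork_pos = 0 + 13 = 13. Reached multiple(s) of 5: 5, 10 -> fragments 1-2 completed (2 total).
Step 2: advance 3 -> fork_pos = 13 + 3 = 16. Reached multiple(s) of 5: 15 -> fragment 3 completed (3 total).
Step 3: advance 1 -> fork_pos = 16 + 1 = 17. Next multiple of 5 is 20 (not reached); still 3 fragment(s).
Final fork_pos = 17, so 3 fragment(s) are complete. Build each: template segment -> complement -> reverse.
Fragment 1: template[0:5] = CATCG -> complement GTAGC -> reversed CGATG
Fragment 2: template[5:10] = CGACA -> complement GCTGT -> reversed TGTCG
Fragment 3: template[10:15] = GATTC -> complement CTAAG -> reversed GAATC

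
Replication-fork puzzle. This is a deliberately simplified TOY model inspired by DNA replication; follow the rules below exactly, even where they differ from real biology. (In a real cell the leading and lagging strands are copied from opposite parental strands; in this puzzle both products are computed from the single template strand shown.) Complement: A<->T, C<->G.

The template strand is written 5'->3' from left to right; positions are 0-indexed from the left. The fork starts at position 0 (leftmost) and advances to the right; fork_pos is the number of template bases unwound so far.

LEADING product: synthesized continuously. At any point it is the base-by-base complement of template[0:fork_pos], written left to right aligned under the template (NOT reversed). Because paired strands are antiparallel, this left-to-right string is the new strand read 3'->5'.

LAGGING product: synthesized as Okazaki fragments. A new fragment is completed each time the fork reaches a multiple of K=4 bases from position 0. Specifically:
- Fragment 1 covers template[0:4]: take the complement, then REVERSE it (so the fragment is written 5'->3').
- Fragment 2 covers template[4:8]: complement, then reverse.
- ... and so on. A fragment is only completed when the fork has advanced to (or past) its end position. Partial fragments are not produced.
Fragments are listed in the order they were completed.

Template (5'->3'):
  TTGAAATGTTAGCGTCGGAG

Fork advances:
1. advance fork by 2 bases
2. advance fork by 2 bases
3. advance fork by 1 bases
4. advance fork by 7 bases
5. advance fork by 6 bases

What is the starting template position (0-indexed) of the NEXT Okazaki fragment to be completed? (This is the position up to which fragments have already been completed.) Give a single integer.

Step 1: advance 2 -> fork_pos = 0 + 2 = 2. Next multiple of 4 is 4 (not reached); still 0 fragment(s).
Step 2: advance 2 -> fork_pos = 2 + 2 = 4. Reached multiple(s) of 4: 4 -> fragment 1 completed (1 total).
Step 3: advance 1 -> fork_pos = 4 + 1 = 5. Next multiple of 4 is 8 (not reached); still 1 fragment(s).
Step 4: advance 7 -> fork_pos = 5 + 7 = 12. Reached multiple(s) of 4: 8, 12 -> fragments 2-3 completed (3 total).
Step 5: advance 6 -> fork_pos = 12 + 6 = 18. Reached multiple(s) of 4: 16 -> fragment 4 completed (4 total).
4 fragment(s) completed, covering template[0:16] (4 x 4 = 16). The next fragment, fragment 5, covers template[16:20], so it starts at position 16.

Answer: 16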